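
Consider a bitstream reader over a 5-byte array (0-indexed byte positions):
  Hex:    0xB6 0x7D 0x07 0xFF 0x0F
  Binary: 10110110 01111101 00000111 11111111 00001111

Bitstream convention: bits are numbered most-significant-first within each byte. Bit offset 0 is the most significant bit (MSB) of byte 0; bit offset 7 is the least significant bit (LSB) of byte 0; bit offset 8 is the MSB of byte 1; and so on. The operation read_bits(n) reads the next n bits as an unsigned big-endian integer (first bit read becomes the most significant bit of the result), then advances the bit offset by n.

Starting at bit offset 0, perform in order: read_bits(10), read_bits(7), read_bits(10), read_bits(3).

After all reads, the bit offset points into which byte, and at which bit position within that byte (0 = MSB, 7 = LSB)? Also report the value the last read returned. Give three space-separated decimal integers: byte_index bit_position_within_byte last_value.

Answer: 3 6 7

Derivation:
Read 1: bits[0:10] width=10 -> value=729 (bin 1011011001); offset now 10 = byte 1 bit 2; 30 bits remain
Read 2: bits[10:17] width=7 -> value=122 (bin 1111010); offset now 17 = byte 2 bit 1; 23 bits remain
Read 3: bits[17:27] width=10 -> value=63 (bin 0000111111); offset now 27 = byte 3 bit 3; 13 bits remain
Read 4: bits[27:30] width=3 -> value=7 (bin 111); offset now 30 = byte 3 bit 6; 10 bits remain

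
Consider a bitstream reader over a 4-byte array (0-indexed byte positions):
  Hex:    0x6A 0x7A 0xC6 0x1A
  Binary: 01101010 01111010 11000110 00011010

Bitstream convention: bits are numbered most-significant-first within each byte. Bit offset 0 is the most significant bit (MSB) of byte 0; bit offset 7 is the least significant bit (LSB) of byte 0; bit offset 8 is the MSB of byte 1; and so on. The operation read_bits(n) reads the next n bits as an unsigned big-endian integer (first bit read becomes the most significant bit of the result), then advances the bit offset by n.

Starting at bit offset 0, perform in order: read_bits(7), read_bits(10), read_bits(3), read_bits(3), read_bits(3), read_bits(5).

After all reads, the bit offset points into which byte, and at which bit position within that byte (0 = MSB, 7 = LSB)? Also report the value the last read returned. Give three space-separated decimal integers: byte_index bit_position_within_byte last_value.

Answer: 3 7 13

Derivation:
Read 1: bits[0:7] width=7 -> value=53 (bin 0110101); offset now 7 = byte 0 bit 7; 25 bits remain
Read 2: bits[7:17] width=10 -> value=245 (bin 0011110101); offset now 17 = byte 2 bit 1; 15 bits remain
Read 3: bits[17:20] width=3 -> value=4 (bin 100); offset now 20 = byte 2 bit 4; 12 bits remain
Read 4: bits[20:23] width=3 -> value=3 (bin 011); offset now 23 = byte 2 bit 7; 9 bits remain
Read 5: bits[23:26] width=3 -> value=0 (bin 000); offset now 26 = byte 3 bit 2; 6 bits remain
Read 6: bits[26:31] width=5 -> value=13 (bin 01101); offset now 31 = byte 3 bit 7; 1 bits remain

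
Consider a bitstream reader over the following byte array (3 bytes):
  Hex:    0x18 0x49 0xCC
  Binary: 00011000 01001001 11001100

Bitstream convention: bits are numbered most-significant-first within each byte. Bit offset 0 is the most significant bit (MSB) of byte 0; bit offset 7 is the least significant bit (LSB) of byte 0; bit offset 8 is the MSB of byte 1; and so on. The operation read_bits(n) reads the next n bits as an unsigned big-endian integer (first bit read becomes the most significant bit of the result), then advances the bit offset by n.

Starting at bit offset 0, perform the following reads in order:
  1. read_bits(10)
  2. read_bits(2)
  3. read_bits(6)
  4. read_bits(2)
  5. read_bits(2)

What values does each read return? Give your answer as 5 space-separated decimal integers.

Answer: 97 0 39 0 3

Derivation:
Read 1: bits[0:10] width=10 -> value=97 (bin 0001100001); offset now 10 = byte 1 bit 2; 14 bits remain
Read 2: bits[10:12] width=2 -> value=0 (bin 00); offset now 12 = byte 1 bit 4; 12 bits remain
Read 3: bits[12:18] width=6 -> value=39 (bin 100111); offset now 18 = byte 2 bit 2; 6 bits remain
Read 4: bits[18:20] width=2 -> value=0 (bin 00); offset now 20 = byte 2 bit 4; 4 bits remain
Read 5: bits[20:22] width=2 -> value=3 (bin 11); offset now 22 = byte 2 bit 6; 2 bits remain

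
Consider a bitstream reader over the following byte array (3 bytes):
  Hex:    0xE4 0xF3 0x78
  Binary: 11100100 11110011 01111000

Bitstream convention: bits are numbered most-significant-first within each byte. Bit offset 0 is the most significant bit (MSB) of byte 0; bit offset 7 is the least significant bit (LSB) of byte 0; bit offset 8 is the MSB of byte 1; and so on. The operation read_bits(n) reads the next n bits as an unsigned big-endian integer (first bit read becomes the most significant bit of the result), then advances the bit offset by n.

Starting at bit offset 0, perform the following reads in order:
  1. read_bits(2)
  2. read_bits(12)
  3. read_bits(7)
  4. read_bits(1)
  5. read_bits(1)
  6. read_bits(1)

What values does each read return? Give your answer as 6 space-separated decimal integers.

Answer: 3 2364 111 0 0 0

Derivation:
Read 1: bits[0:2] width=2 -> value=3 (bin 11); offset now 2 = byte 0 bit 2; 22 bits remain
Read 2: bits[2:14] width=12 -> value=2364 (bin 100100111100); offset now 14 = byte 1 bit 6; 10 bits remain
Read 3: bits[14:21] width=7 -> value=111 (bin 1101111); offset now 21 = byte 2 bit 5; 3 bits remain
Read 4: bits[21:22] width=1 -> value=0 (bin 0); offset now 22 = byte 2 bit 6; 2 bits remain
Read 5: bits[22:23] width=1 -> value=0 (bin 0); offset now 23 = byte 2 bit 7; 1 bits remain
Read 6: bits[23:24] width=1 -> value=0 (bin 0); offset now 24 = byte 3 bit 0; 0 bits remain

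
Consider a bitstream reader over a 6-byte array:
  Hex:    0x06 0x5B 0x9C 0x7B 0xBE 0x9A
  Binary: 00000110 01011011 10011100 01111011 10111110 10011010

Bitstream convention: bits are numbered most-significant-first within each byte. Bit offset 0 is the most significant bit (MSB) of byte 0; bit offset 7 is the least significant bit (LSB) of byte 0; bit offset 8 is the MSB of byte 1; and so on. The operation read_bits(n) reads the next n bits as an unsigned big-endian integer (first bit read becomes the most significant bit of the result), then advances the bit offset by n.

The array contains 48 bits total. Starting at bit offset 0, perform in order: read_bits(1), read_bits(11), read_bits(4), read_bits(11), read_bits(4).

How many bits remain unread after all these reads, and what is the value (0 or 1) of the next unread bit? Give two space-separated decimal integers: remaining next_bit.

Answer: 17 1

Derivation:
Read 1: bits[0:1] width=1 -> value=0 (bin 0); offset now 1 = byte 0 bit 1; 47 bits remain
Read 2: bits[1:12] width=11 -> value=101 (bin 00001100101); offset now 12 = byte 1 bit 4; 36 bits remain
Read 3: bits[12:16] width=4 -> value=11 (bin 1011); offset now 16 = byte 2 bit 0; 32 bits remain
Read 4: bits[16:27] width=11 -> value=1251 (bin 10011100011); offset now 27 = byte 3 bit 3; 21 bits remain
Read 5: bits[27:31] width=4 -> value=13 (bin 1101); offset now 31 = byte 3 bit 7; 17 bits remain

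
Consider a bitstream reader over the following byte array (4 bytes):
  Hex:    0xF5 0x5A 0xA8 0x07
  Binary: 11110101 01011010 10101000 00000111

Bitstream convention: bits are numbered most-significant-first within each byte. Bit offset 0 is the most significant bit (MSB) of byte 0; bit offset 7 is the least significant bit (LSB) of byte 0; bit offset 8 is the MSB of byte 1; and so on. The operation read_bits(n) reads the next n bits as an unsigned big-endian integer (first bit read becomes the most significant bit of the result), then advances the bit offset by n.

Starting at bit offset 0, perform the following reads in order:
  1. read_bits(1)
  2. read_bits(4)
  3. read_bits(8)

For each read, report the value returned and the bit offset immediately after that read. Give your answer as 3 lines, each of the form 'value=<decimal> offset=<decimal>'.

Answer: value=1 offset=1
value=14 offset=5
value=171 offset=13

Derivation:
Read 1: bits[0:1] width=1 -> value=1 (bin 1); offset now 1 = byte 0 bit 1; 31 bits remain
Read 2: bits[1:5] width=4 -> value=14 (bin 1110); offset now 5 = byte 0 bit 5; 27 bits remain
Read 3: bits[5:13] width=8 -> value=171 (bin 10101011); offset now 13 = byte 1 bit 5; 19 bits remain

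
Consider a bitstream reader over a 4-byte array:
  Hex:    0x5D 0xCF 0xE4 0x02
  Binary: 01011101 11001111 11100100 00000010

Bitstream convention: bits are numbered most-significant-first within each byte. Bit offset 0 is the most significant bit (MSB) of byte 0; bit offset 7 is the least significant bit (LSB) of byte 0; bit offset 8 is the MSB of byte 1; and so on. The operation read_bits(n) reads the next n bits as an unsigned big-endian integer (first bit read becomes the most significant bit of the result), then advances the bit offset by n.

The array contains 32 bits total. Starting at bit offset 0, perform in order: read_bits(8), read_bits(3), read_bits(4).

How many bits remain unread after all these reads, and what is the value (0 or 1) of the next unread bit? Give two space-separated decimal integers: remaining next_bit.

Read 1: bits[0:8] width=8 -> value=93 (bin 01011101); offset now 8 = byte 1 bit 0; 24 bits remain
Read 2: bits[8:11] width=3 -> value=6 (bin 110); offset now 11 = byte 1 bit 3; 21 bits remain
Read 3: bits[11:15] width=4 -> value=7 (bin 0111); offset now 15 = byte 1 bit 7; 17 bits remain

Answer: 17 1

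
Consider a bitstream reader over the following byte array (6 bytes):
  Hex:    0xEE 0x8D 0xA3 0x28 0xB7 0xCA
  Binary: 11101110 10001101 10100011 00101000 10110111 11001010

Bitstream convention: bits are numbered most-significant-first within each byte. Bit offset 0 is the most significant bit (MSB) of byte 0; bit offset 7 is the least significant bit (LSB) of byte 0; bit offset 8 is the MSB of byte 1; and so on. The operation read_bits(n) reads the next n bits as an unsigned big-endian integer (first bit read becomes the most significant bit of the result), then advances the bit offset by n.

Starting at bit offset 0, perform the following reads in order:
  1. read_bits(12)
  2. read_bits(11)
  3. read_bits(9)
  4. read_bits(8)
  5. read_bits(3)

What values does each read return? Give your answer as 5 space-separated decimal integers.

Answer: 3816 1745 296 183 6

Derivation:
Read 1: bits[0:12] width=12 -> value=3816 (bin 111011101000); offset now 12 = byte 1 bit 4; 36 bits remain
Read 2: bits[12:23] width=11 -> value=1745 (bin 11011010001); offset now 23 = byte 2 bit 7; 25 bits remain
Read 3: bits[23:32] width=9 -> value=296 (bin 100101000); offset now 32 = byte 4 bit 0; 16 bits remain
Read 4: bits[32:40] width=8 -> value=183 (bin 10110111); offset now 40 = byte 5 bit 0; 8 bits remain
Read 5: bits[40:43] width=3 -> value=6 (bin 110); offset now 43 = byte 5 bit 3; 5 bits remain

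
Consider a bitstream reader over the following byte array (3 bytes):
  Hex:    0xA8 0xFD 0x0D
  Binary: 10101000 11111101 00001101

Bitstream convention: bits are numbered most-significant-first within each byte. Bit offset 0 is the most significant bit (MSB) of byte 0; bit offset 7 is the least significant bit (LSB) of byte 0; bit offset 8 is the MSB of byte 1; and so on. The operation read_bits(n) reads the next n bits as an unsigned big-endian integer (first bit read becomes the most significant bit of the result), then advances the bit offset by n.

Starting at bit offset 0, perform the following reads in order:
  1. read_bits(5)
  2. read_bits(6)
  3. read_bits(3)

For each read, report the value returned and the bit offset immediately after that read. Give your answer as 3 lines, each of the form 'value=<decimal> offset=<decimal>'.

Answer: value=21 offset=5
value=7 offset=11
value=7 offset=14

Derivation:
Read 1: bits[0:5] width=5 -> value=21 (bin 10101); offset now 5 = byte 0 bit 5; 19 bits remain
Read 2: bits[5:11] width=6 -> value=7 (bin 000111); offset now 11 = byte 1 bit 3; 13 bits remain
Read 3: bits[11:14] width=3 -> value=7 (bin 111); offset now 14 = byte 1 bit 6; 10 bits remain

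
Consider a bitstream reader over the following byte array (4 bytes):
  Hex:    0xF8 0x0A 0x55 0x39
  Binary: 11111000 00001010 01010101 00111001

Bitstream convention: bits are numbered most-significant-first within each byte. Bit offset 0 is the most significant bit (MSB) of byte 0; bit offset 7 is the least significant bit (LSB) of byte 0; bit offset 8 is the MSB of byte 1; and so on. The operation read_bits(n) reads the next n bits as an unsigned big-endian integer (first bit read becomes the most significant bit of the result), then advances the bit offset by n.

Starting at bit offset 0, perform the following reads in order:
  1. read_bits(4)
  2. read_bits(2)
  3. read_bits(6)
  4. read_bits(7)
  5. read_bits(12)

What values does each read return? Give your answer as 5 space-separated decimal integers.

Read 1: bits[0:4] width=4 -> value=15 (bin 1111); offset now 4 = byte 0 bit 4; 28 bits remain
Read 2: bits[4:6] width=2 -> value=2 (bin 10); offset now 6 = byte 0 bit 6; 26 bits remain
Read 3: bits[6:12] width=6 -> value=0 (bin 000000); offset now 12 = byte 1 bit 4; 20 bits remain
Read 4: bits[12:19] width=7 -> value=82 (bin 1010010); offset now 19 = byte 2 bit 3; 13 bits remain
Read 5: bits[19:31] width=12 -> value=2716 (bin 101010011100); offset now 31 = byte 3 bit 7; 1 bits remain

Answer: 15 2 0 82 2716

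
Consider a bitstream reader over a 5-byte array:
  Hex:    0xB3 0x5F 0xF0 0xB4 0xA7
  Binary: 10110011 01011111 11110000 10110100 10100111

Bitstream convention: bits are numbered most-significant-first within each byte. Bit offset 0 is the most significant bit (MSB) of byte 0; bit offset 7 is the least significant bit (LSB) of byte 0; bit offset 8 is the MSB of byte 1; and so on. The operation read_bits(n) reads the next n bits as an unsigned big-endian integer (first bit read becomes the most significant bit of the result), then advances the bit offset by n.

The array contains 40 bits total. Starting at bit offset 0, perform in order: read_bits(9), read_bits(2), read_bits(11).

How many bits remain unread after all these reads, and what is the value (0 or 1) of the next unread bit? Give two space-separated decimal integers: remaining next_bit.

Read 1: bits[0:9] width=9 -> value=358 (bin 101100110); offset now 9 = byte 1 bit 1; 31 bits remain
Read 2: bits[9:11] width=2 -> value=2 (bin 10); offset now 11 = byte 1 bit 3; 29 bits remain
Read 3: bits[11:22] width=11 -> value=2044 (bin 11111111100); offset now 22 = byte 2 bit 6; 18 bits remain

Answer: 18 0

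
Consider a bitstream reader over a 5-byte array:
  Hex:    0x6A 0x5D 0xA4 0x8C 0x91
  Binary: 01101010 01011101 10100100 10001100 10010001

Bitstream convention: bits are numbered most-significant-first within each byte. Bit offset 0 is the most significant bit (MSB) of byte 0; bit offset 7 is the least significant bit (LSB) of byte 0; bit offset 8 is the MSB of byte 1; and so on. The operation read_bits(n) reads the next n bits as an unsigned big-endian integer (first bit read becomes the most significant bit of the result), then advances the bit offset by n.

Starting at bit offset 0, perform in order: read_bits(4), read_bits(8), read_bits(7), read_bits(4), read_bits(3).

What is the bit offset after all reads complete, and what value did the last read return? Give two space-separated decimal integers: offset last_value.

Answer: 26 2

Derivation:
Read 1: bits[0:4] width=4 -> value=6 (bin 0110); offset now 4 = byte 0 bit 4; 36 bits remain
Read 2: bits[4:12] width=8 -> value=165 (bin 10100101); offset now 12 = byte 1 bit 4; 28 bits remain
Read 3: bits[12:19] width=7 -> value=109 (bin 1101101); offset now 19 = byte 2 bit 3; 21 bits remain
Read 4: bits[19:23] width=4 -> value=2 (bin 0010); offset now 23 = byte 2 bit 7; 17 bits remain
Read 5: bits[23:26] width=3 -> value=2 (bin 010); offset now 26 = byte 3 bit 2; 14 bits remain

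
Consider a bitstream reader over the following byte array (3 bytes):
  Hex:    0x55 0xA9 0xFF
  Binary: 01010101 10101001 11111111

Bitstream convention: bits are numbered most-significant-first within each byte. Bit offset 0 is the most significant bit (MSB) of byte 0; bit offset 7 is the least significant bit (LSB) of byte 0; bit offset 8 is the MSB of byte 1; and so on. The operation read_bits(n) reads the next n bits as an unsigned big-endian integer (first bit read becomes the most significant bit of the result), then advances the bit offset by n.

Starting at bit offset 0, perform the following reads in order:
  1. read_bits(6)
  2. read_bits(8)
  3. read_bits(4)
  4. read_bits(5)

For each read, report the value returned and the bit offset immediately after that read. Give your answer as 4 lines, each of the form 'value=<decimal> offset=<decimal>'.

Answer: value=21 offset=6
value=106 offset=14
value=7 offset=18
value=31 offset=23

Derivation:
Read 1: bits[0:6] width=6 -> value=21 (bin 010101); offset now 6 = byte 0 bit 6; 18 bits remain
Read 2: bits[6:14] width=8 -> value=106 (bin 01101010); offset now 14 = byte 1 bit 6; 10 bits remain
Read 3: bits[14:18] width=4 -> value=7 (bin 0111); offset now 18 = byte 2 bit 2; 6 bits remain
Read 4: bits[18:23] width=5 -> value=31 (bin 11111); offset now 23 = byte 2 bit 7; 1 bits remain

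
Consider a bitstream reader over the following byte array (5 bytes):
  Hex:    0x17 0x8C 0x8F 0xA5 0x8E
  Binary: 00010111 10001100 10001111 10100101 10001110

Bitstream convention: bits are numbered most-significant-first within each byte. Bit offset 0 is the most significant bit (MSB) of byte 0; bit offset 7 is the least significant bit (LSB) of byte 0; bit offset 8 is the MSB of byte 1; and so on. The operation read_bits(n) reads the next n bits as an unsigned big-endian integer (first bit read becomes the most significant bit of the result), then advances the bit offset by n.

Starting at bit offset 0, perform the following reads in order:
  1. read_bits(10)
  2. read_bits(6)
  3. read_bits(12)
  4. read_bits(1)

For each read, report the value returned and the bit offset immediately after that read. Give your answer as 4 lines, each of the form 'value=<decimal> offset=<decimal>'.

Answer: value=94 offset=10
value=12 offset=16
value=2298 offset=28
value=0 offset=29

Derivation:
Read 1: bits[0:10] width=10 -> value=94 (bin 0001011110); offset now 10 = byte 1 bit 2; 30 bits remain
Read 2: bits[10:16] width=6 -> value=12 (bin 001100); offset now 16 = byte 2 bit 0; 24 bits remain
Read 3: bits[16:28] width=12 -> value=2298 (bin 100011111010); offset now 28 = byte 3 bit 4; 12 bits remain
Read 4: bits[28:29] width=1 -> value=0 (bin 0); offset now 29 = byte 3 bit 5; 11 bits remain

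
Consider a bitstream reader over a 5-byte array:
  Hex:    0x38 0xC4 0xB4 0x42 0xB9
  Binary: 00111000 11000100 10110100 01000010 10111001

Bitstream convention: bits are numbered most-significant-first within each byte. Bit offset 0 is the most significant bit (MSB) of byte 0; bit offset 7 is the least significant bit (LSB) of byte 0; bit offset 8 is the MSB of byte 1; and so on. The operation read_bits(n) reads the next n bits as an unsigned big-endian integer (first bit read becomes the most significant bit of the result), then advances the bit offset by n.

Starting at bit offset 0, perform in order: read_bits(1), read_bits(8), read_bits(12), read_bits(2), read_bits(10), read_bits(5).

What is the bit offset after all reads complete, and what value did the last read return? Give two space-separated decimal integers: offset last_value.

Read 1: bits[0:1] width=1 -> value=0 (bin 0); offset now 1 = byte 0 bit 1; 39 bits remain
Read 2: bits[1:9] width=8 -> value=113 (bin 01110001); offset now 9 = byte 1 bit 1; 31 bits remain
Read 3: bits[9:21] width=12 -> value=2198 (bin 100010010110); offset now 21 = byte 2 bit 5; 19 bits remain
Read 4: bits[21:23] width=2 -> value=2 (bin 10); offset now 23 = byte 2 bit 7; 17 bits remain
Read 5: bits[23:33] width=10 -> value=133 (bin 0010000101); offset now 33 = byte 4 bit 1; 7 bits remain
Read 6: bits[33:38] width=5 -> value=14 (bin 01110); offset now 38 = byte 4 bit 6; 2 bits remain

Answer: 38 14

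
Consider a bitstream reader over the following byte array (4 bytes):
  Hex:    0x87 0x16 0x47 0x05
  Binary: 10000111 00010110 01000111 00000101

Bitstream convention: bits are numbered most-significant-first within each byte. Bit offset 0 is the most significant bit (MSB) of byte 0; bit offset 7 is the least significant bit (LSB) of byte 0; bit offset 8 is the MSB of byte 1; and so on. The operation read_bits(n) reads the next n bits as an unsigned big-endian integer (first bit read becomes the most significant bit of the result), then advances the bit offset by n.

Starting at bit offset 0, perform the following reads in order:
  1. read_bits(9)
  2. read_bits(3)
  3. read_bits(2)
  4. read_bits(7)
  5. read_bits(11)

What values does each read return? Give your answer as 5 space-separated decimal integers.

Answer: 270 1 1 72 1797

Derivation:
Read 1: bits[0:9] width=9 -> value=270 (bin 100001110); offset now 9 = byte 1 bit 1; 23 bits remain
Read 2: bits[9:12] width=3 -> value=1 (bin 001); offset now 12 = byte 1 bit 4; 20 bits remain
Read 3: bits[12:14] width=2 -> value=1 (bin 01); offset now 14 = byte 1 bit 6; 18 bits remain
Read 4: bits[14:21] width=7 -> value=72 (bin 1001000); offset now 21 = byte 2 bit 5; 11 bits remain
Read 5: bits[21:32] width=11 -> value=1797 (bin 11100000101); offset now 32 = byte 4 bit 0; 0 bits remain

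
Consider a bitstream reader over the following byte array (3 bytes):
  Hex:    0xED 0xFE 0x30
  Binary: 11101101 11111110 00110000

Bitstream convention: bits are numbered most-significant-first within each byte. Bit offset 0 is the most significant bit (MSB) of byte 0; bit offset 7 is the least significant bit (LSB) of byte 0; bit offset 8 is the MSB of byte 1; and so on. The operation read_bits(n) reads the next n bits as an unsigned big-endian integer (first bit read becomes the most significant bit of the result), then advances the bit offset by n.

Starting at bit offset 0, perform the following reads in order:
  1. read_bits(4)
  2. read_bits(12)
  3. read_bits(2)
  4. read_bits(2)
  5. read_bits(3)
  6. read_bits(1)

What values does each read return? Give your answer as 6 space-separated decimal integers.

Read 1: bits[0:4] width=4 -> value=14 (bin 1110); offset now 4 = byte 0 bit 4; 20 bits remain
Read 2: bits[4:16] width=12 -> value=3582 (bin 110111111110); offset now 16 = byte 2 bit 0; 8 bits remain
Read 3: bits[16:18] width=2 -> value=0 (bin 00); offset now 18 = byte 2 bit 2; 6 bits remain
Read 4: bits[18:20] width=2 -> value=3 (bin 11); offset now 20 = byte 2 bit 4; 4 bits remain
Read 5: bits[20:23] width=3 -> value=0 (bin 000); offset now 23 = byte 2 bit 7; 1 bits remain
Read 6: bits[23:24] width=1 -> value=0 (bin 0); offset now 24 = byte 3 bit 0; 0 bits remain

Answer: 14 3582 0 3 0 0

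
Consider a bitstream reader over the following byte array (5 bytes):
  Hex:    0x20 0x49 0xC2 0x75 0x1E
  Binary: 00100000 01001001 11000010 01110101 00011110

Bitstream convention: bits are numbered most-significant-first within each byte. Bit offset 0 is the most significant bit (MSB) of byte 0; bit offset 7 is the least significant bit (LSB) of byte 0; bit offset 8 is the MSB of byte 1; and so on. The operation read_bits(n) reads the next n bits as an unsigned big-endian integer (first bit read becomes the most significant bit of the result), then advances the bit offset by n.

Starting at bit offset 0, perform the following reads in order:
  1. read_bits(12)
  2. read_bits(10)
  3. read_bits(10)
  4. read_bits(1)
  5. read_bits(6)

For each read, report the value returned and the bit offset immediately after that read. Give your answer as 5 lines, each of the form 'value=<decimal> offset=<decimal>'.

Answer: value=516 offset=12
value=624 offset=22
value=629 offset=32
value=0 offset=33
value=15 offset=39

Derivation:
Read 1: bits[0:12] width=12 -> value=516 (bin 001000000100); offset now 12 = byte 1 bit 4; 28 bits remain
Read 2: bits[12:22] width=10 -> value=624 (bin 1001110000); offset now 22 = byte 2 bit 6; 18 bits remain
Read 3: bits[22:32] width=10 -> value=629 (bin 1001110101); offset now 32 = byte 4 bit 0; 8 bits remain
Read 4: bits[32:33] width=1 -> value=0 (bin 0); offset now 33 = byte 4 bit 1; 7 bits remain
Read 5: bits[33:39] width=6 -> value=15 (bin 001111); offset now 39 = byte 4 bit 7; 1 bits remain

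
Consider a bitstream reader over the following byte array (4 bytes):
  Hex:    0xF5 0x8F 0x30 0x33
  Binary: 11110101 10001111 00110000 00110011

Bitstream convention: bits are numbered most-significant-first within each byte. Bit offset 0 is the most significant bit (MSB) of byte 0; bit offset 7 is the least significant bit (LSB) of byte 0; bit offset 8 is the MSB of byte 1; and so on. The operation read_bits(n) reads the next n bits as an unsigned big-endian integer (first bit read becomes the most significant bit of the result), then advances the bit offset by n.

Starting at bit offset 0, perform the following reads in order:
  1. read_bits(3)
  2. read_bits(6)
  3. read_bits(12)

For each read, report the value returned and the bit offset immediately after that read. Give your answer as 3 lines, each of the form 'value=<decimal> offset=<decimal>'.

Answer: value=7 offset=3
value=43 offset=9
value=486 offset=21

Derivation:
Read 1: bits[0:3] width=3 -> value=7 (bin 111); offset now 3 = byte 0 bit 3; 29 bits remain
Read 2: bits[3:9] width=6 -> value=43 (bin 101011); offset now 9 = byte 1 bit 1; 23 bits remain
Read 3: bits[9:21] width=12 -> value=486 (bin 000111100110); offset now 21 = byte 2 bit 5; 11 bits remain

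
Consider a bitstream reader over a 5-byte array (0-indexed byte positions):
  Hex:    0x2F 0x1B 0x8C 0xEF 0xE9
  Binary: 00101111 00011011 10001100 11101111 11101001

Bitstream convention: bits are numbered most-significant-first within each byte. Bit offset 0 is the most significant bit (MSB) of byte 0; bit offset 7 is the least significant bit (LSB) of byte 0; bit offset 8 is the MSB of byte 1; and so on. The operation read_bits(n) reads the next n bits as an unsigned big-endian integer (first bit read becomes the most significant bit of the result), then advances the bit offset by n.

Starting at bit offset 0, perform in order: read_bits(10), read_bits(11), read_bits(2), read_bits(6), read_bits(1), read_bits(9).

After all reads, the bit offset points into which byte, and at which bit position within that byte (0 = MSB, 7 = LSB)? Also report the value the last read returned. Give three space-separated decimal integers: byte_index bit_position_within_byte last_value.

Answer: 4 7 500

Derivation:
Read 1: bits[0:10] width=10 -> value=188 (bin 0010111100); offset now 10 = byte 1 bit 2; 30 bits remain
Read 2: bits[10:21] width=11 -> value=881 (bin 01101110001); offset now 21 = byte 2 bit 5; 19 bits remain
Read 3: bits[21:23] width=2 -> value=2 (bin 10); offset now 23 = byte 2 bit 7; 17 bits remain
Read 4: bits[23:29] width=6 -> value=29 (bin 011101); offset now 29 = byte 3 bit 5; 11 bits remain
Read 5: bits[29:30] width=1 -> value=1 (bin 1); offset now 30 = byte 3 bit 6; 10 bits remain
Read 6: bits[30:39] width=9 -> value=500 (bin 111110100); offset now 39 = byte 4 bit 7; 1 bits remain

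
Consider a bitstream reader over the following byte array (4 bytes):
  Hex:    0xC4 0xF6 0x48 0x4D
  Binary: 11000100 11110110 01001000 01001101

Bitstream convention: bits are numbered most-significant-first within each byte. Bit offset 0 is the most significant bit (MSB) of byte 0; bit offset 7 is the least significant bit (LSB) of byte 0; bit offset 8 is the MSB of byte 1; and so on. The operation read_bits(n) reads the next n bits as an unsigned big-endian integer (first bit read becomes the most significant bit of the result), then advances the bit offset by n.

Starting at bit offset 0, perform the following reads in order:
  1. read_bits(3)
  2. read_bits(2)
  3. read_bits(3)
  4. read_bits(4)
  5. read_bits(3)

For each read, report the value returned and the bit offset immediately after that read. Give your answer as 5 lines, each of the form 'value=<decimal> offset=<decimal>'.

Read 1: bits[0:3] width=3 -> value=6 (bin 110); offset now 3 = byte 0 bit 3; 29 bits remain
Read 2: bits[3:5] width=2 -> value=0 (bin 00); offset now 5 = byte 0 bit 5; 27 bits remain
Read 3: bits[5:8] width=3 -> value=4 (bin 100); offset now 8 = byte 1 bit 0; 24 bits remain
Read 4: bits[8:12] width=4 -> value=15 (bin 1111); offset now 12 = byte 1 bit 4; 20 bits remain
Read 5: bits[12:15] width=3 -> value=3 (bin 011); offset now 15 = byte 1 bit 7; 17 bits remain

Answer: value=6 offset=3
value=0 offset=5
value=4 offset=8
value=15 offset=12
value=3 offset=15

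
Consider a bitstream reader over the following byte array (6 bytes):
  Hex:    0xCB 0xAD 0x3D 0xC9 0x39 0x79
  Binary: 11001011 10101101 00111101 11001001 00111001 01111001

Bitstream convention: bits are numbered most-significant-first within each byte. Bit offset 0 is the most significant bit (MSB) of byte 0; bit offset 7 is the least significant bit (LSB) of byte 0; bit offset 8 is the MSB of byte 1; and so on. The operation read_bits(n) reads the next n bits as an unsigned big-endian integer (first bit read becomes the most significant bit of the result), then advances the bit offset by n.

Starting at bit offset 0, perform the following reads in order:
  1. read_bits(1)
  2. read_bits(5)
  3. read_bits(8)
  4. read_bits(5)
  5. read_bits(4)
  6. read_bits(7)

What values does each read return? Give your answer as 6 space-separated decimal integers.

Read 1: bits[0:1] width=1 -> value=1 (bin 1); offset now 1 = byte 0 bit 1; 47 bits remain
Read 2: bits[1:6] width=5 -> value=18 (bin 10010); offset now 6 = byte 0 bit 6; 42 bits remain
Read 3: bits[6:14] width=8 -> value=235 (bin 11101011); offset now 14 = byte 1 bit 6; 34 bits remain
Read 4: bits[14:19] width=5 -> value=9 (bin 01001); offset now 19 = byte 2 bit 3; 29 bits remain
Read 5: bits[19:23] width=4 -> value=14 (bin 1110); offset now 23 = byte 2 bit 7; 25 bits remain
Read 6: bits[23:30] width=7 -> value=114 (bin 1110010); offset now 30 = byte 3 bit 6; 18 bits remain

Answer: 1 18 235 9 14 114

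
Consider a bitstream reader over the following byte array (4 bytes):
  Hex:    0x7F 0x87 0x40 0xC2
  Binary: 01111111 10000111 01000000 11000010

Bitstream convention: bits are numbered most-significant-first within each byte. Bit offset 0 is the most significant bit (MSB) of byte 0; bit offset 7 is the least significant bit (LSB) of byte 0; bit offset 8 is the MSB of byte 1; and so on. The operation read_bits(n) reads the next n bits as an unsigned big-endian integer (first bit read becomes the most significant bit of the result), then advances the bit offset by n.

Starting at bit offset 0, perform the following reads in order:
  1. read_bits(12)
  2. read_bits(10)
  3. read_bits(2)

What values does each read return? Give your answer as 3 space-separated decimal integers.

Read 1: bits[0:12] width=12 -> value=2040 (bin 011111111000); offset now 12 = byte 1 bit 4; 20 bits remain
Read 2: bits[12:22] width=10 -> value=464 (bin 0111010000); offset now 22 = byte 2 bit 6; 10 bits remain
Read 3: bits[22:24] width=2 -> value=0 (bin 00); offset now 24 = byte 3 bit 0; 8 bits remain

Answer: 2040 464 0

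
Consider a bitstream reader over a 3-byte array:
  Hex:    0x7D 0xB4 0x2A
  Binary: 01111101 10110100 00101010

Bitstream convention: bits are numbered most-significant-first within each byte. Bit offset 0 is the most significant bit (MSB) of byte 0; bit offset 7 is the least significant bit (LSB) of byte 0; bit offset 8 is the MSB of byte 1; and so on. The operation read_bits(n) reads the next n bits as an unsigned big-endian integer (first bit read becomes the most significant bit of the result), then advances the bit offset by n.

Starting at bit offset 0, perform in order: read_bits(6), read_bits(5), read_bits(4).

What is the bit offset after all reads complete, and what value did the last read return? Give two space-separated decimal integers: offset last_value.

Read 1: bits[0:6] width=6 -> value=31 (bin 011111); offset now 6 = byte 0 bit 6; 18 bits remain
Read 2: bits[6:11] width=5 -> value=13 (bin 01101); offset now 11 = byte 1 bit 3; 13 bits remain
Read 3: bits[11:15] width=4 -> value=10 (bin 1010); offset now 15 = byte 1 bit 7; 9 bits remain

Answer: 15 10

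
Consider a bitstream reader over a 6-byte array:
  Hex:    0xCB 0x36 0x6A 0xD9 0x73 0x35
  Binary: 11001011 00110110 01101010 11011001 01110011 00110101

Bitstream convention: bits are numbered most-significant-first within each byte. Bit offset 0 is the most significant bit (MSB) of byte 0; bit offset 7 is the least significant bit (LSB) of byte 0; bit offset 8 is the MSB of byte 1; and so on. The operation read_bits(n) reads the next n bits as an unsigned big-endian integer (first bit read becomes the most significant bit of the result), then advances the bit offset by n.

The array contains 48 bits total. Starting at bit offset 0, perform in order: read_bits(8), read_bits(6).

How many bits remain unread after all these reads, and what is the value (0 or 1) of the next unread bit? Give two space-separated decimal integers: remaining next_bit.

Read 1: bits[0:8] width=8 -> value=203 (bin 11001011); offset now 8 = byte 1 bit 0; 40 bits remain
Read 2: bits[8:14] width=6 -> value=13 (bin 001101); offset now 14 = byte 1 bit 6; 34 bits remain

Answer: 34 1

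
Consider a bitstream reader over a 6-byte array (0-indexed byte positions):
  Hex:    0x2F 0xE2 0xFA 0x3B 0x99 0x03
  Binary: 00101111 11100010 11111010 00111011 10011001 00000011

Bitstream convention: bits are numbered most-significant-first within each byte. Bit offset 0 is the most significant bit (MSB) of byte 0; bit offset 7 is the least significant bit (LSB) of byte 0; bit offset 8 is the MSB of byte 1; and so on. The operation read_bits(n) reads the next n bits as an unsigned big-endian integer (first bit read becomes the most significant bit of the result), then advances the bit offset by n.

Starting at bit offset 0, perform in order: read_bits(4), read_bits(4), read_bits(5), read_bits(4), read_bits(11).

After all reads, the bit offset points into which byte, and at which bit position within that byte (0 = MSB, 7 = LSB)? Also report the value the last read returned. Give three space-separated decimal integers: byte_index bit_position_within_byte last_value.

Answer: 3 4 1955

Derivation:
Read 1: bits[0:4] width=4 -> value=2 (bin 0010); offset now 4 = byte 0 bit 4; 44 bits remain
Read 2: bits[4:8] width=4 -> value=15 (bin 1111); offset now 8 = byte 1 bit 0; 40 bits remain
Read 3: bits[8:13] width=5 -> value=28 (bin 11100); offset now 13 = byte 1 bit 5; 35 bits remain
Read 4: bits[13:17] width=4 -> value=5 (bin 0101); offset now 17 = byte 2 bit 1; 31 bits remain
Read 5: bits[17:28] width=11 -> value=1955 (bin 11110100011); offset now 28 = byte 3 bit 4; 20 bits remain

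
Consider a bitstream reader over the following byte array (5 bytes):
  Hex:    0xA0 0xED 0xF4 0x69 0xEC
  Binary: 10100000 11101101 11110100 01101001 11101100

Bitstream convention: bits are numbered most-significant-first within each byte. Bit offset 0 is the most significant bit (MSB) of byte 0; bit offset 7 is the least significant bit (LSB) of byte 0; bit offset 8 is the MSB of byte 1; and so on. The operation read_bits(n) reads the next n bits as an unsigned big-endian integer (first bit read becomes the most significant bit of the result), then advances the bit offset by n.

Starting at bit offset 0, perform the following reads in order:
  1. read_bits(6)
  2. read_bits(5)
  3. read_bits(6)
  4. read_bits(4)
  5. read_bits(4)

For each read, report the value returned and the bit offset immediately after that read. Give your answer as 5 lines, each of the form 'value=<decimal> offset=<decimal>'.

Read 1: bits[0:6] width=6 -> value=40 (bin 101000); offset now 6 = byte 0 bit 6; 34 bits remain
Read 2: bits[6:11] width=5 -> value=7 (bin 00111); offset now 11 = byte 1 bit 3; 29 bits remain
Read 3: bits[11:17] width=6 -> value=27 (bin 011011); offset now 17 = byte 2 bit 1; 23 bits remain
Read 4: bits[17:21] width=4 -> value=14 (bin 1110); offset now 21 = byte 2 bit 5; 19 bits remain
Read 5: bits[21:25] width=4 -> value=8 (bin 1000); offset now 25 = byte 3 bit 1; 15 bits remain

Answer: value=40 offset=6
value=7 offset=11
value=27 offset=17
value=14 offset=21
value=8 offset=25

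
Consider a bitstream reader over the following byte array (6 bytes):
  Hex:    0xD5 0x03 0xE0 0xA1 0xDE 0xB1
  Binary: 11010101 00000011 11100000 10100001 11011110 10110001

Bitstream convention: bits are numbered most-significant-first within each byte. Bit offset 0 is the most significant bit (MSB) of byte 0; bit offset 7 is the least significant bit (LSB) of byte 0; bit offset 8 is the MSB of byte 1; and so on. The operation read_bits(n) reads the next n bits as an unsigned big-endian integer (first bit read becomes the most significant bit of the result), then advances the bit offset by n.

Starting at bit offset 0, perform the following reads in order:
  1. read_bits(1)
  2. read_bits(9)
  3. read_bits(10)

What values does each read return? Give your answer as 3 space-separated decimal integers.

Read 1: bits[0:1] width=1 -> value=1 (bin 1); offset now 1 = byte 0 bit 1; 47 bits remain
Read 2: bits[1:10] width=9 -> value=340 (bin 101010100); offset now 10 = byte 1 bit 2; 38 bits remain
Read 3: bits[10:20] width=10 -> value=62 (bin 0000111110); offset now 20 = byte 2 bit 4; 28 bits remain

Answer: 1 340 62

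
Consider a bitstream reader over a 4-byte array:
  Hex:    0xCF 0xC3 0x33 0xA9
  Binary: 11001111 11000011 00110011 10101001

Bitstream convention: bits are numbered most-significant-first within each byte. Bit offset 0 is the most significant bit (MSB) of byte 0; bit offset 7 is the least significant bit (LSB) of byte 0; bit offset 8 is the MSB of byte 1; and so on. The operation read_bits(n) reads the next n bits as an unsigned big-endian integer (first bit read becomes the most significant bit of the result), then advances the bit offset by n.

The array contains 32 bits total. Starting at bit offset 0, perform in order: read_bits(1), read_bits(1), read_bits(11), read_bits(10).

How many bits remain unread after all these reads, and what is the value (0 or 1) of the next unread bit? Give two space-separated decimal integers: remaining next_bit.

Answer: 9 1

Derivation:
Read 1: bits[0:1] width=1 -> value=1 (bin 1); offset now 1 = byte 0 bit 1; 31 bits remain
Read 2: bits[1:2] width=1 -> value=1 (bin 1); offset now 2 = byte 0 bit 2; 30 bits remain
Read 3: bits[2:13] width=11 -> value=504 (bin 00111111000); offset now 13 = byte 1 bit 5; 19 bits remain
Read 4: bits[13:23] width=10 -> value=409 (bin 0110011001); offset now 23 = byte 2 bit 7; 9 bits remain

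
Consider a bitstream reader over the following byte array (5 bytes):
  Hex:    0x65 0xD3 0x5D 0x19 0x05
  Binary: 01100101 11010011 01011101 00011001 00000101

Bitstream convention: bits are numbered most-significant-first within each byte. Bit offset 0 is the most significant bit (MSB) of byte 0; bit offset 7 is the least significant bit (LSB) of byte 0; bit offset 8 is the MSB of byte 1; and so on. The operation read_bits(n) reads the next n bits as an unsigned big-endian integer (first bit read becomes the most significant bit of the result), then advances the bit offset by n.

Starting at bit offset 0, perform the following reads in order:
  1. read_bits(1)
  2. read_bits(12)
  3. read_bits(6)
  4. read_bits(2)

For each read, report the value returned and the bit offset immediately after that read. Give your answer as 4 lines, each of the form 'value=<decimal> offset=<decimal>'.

Answer: value=0 offset=1
value=3258 offset=13
value=26 offset=19
value=3 offset=21

Derivation:
Read 1: bits[0:1] width=1 -> value=0 (bin 0); offset now 1 = byte 0 bit 1; 39 bits remain
Read 2: bits[1:13] width=12 -> value=3258 (bin 110010111010); offset now 13 = byte 1 bit 5; 27 bits remain
Read 3: bits[13:19] width=6 -> value=26 (bin 011010); offset now 19 = byte 2 bit 3; 21 bits remain
Read 4: bits[19:21] width=2 -> value=3 (bin 11); offset now 21 = byte 2 bit 5; 19 bits remain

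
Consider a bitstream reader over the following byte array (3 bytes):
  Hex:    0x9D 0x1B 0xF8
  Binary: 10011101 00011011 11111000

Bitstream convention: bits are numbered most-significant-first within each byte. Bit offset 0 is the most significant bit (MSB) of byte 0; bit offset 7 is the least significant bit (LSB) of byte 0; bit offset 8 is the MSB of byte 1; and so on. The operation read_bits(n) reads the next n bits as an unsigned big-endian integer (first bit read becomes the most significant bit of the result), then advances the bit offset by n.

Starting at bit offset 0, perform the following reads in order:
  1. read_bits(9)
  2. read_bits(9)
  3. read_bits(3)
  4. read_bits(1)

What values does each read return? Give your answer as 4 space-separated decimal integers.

Answer: 314 111 7 0

Derivation:
Read 1: bits[0:9] width=9 -> value=314 (bin 100111010); offset now 9 = byte 1 bit 1; 15 bits remain
Read 2: bits[9:18] width=9 -> value=111 (bin 001101111); offset now 18 = byte 2 bit 2; 6 bits remain
Read 3: bits[18:21] width=3 -> value=7 (bin 111); offset now 21 = byte 2 bit 5; 3 bits remain
Read 4: bits[21:22] width=1 -> value=0 (bin 0); offset now 22 = byte 2 bit 6; 2 bits remain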